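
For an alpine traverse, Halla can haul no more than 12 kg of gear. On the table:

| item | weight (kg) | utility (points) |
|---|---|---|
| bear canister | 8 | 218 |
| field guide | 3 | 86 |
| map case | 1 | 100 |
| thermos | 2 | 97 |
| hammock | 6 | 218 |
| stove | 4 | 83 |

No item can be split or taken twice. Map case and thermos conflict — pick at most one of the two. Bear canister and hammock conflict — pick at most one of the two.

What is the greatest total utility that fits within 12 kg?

404

Taking bear canister + field guide + map case: 12 kg used, 404 in utility.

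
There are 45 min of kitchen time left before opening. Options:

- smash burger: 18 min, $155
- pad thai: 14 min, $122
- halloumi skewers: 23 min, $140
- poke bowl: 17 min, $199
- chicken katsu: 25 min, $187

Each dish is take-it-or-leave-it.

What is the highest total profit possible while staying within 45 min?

386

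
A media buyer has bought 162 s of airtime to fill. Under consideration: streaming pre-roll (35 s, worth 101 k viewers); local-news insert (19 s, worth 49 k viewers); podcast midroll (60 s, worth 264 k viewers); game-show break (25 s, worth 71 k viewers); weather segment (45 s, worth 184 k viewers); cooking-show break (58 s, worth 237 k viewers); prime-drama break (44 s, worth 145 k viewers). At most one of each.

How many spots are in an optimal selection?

The maximum expected reach within 162 s is 646.
For example podcast midroll + cooking-show break + prime-drama break achieves it, using 162 s.
Any selection reaching 646 contains exactly 3 spots.

3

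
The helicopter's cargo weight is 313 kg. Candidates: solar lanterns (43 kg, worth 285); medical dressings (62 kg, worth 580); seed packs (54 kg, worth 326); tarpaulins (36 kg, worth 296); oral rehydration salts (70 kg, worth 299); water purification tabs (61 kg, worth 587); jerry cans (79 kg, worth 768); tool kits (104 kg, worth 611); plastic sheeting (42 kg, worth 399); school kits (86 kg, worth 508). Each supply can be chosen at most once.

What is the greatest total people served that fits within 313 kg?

Greedy by ratio would take medical dressings + tarpaulins + water purification tabs + jerry cans + plastic sheeting: 280 kg used, total 2630.
Replace tarpaulins with seed packs: the trade gains 30 net, giving 2660 at 298 kg.

2660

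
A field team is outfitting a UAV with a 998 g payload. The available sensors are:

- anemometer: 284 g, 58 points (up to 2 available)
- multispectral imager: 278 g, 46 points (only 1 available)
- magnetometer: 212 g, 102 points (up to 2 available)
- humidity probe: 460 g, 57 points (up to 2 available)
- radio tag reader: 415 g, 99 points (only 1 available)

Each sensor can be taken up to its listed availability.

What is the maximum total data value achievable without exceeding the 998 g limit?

320

Filling by ratio: 2×magnetometer + radio tag reader for 303, with 159 g left unused.
Dropping radio tag reader frees 415 g; slotting in 2×anemometer (568 g) lifts the total to 320 at 992 g.
The spare 6 g is too small for any remaining sensor, and no exchange beats 320.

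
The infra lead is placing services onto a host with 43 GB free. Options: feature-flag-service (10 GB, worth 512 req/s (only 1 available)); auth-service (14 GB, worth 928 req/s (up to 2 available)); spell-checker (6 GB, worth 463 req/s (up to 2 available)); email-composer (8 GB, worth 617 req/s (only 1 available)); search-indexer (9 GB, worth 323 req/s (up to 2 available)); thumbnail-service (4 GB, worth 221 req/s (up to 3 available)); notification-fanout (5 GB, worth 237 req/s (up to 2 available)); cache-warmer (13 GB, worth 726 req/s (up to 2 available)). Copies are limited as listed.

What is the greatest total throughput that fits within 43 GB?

Ranking by ratio (throughput/GB): spell-checker 77.17, email-composer 77.12, auth-service 66.29, cache-warmer 55.85.
A density-first pass picks auth-service + 2×spell-checker + email-composer + 2×thumbnail-service — 2913 at 42 GB.
Replace spell-checker and 2×thumbnail-service with auth-service: the trade gains 23 net, giving 2936 at 42 GB.

2936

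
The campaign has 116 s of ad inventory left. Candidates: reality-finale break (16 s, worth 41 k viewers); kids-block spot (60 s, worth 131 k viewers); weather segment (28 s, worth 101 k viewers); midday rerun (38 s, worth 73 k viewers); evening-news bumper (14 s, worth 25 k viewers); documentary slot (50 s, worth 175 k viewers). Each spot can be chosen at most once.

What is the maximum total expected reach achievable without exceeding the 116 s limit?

349

A density-first pass picks reality-finale break + weather segment + evening-news bumper + documentary slot — 342 at 108 s.
The 30 s tied up in reality-finale break and evening-news bumper is better spent on midday rerun — total rises to 349 (116 s).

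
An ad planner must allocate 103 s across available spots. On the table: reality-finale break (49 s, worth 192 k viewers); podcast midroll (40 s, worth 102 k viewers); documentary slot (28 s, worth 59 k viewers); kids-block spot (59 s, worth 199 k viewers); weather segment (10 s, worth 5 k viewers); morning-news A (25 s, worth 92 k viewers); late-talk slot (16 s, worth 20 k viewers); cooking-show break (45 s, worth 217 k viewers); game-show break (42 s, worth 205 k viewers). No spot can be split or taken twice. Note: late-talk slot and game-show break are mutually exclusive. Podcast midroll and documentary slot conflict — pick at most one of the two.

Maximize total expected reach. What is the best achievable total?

Density check — game-show break 4.88, cooking-show break 4.82, reality-finale break 3.92 are the best per s.
Weather segment + cooking-show break + game-show break uses 97 of the 103 s and totals 427.
Next best is cooking-show break + game-show break at 422 (87 s) — short by 5.

427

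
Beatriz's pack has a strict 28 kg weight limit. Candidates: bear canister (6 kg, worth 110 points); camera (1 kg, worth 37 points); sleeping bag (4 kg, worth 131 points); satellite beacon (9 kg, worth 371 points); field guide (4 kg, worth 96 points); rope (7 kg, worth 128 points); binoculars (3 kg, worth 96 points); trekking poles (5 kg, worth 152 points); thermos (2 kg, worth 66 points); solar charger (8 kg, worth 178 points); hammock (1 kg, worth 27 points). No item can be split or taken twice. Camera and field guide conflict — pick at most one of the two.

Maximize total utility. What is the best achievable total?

939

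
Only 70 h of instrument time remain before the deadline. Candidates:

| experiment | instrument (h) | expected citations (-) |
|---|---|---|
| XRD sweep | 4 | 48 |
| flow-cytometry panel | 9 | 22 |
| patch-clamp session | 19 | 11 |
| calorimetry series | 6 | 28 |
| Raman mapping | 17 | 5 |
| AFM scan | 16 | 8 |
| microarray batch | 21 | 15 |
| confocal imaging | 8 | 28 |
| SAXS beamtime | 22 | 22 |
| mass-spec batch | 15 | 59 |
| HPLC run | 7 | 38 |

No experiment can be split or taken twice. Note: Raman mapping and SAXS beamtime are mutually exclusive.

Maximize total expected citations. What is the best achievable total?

Ranking by ratio (expected citations/h): XRD sweep 12.00, HPLC run 5.43, calorimetry series 4.67.
Taking XRD sweep + flow-cytometry panel + calorimetry series + microarray batch + confocal imaging + mass-spec batch + HPLC run: 70 h used, 238 in expected citations.

238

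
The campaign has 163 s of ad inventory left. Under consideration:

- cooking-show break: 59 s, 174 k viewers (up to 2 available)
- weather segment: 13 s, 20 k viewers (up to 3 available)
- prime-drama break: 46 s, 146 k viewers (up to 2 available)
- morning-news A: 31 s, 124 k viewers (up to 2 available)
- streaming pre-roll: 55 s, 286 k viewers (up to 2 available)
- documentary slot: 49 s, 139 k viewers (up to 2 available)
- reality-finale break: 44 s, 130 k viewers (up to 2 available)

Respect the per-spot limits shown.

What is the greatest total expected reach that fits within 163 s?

Ranking by ratio (expected reach/s): streaming pre-roll 5.20, morning-news A 4.00, prime-drama break 3.17.
Taking the top-ratio spots first gives weather segment + morning-news A + 2×streaming pre-roll for 716 (154 s).
Replace weather segment and morning-news A with prime-drama break: the trade gains 2 net, giving 718 at 156 s.

718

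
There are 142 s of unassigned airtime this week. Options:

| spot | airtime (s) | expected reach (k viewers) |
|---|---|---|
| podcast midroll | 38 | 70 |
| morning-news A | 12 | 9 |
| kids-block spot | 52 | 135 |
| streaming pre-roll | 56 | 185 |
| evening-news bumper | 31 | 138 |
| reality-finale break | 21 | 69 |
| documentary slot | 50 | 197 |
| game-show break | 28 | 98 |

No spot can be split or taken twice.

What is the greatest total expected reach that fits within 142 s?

520

Density check — evening-news bumper 4.45, documentary slot 3.94, game-show break 3.50, streaming pre-roll 3.30 are the best per s.
Greedy by ratio would take morning-news A + evening-news bumper + reality-finale break + documentary slot + game-show break: 142 s used, total 511.
Replace morning-news A and reality-finale break and game-show break with streaming pre-roll: the trade gains 9 net, giving 520 at 137 s.
The closest alternative, morning-news A + evening-news bumper + reality-finale break + documentary slot + game-show break, reaches only 511.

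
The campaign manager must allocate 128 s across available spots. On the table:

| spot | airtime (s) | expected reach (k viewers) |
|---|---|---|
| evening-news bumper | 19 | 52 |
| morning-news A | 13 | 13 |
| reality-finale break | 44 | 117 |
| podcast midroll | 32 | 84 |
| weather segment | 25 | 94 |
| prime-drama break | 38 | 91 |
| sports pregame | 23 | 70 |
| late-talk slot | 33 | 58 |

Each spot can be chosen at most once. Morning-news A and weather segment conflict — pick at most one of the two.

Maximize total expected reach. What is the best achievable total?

365

By expected reach per s: weather segment 3.76, sports pregame 3.04, evening-news bumper 2.74 lead.
Reality-finale break + podcast midroll + weather segment + sports pregame uses 124 of the 128 s and totals 365.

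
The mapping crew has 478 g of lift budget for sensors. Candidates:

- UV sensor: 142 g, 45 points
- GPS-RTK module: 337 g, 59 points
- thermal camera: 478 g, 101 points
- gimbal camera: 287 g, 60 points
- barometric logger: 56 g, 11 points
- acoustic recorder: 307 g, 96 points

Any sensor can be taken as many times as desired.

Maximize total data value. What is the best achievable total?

141

A density-first pass picks 3×UV sensor — 135 at 426 g.
Replace 2×UV sensor with acoustic recorder: the trade gains 6 net, giving 141 at 449 g.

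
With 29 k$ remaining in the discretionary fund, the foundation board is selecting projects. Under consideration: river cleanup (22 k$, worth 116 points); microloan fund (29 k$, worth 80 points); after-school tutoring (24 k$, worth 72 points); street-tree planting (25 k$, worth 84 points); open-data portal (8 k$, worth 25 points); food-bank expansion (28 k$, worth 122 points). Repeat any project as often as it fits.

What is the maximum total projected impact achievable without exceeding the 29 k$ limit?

Ranking by ratio (projected impact/k$): river cleanup 5.27, food-bank expansion 4.36, street-tree planting 3.36.
Filling by ratio: river cleanup for 116, with 7 k$ left unused.
Dropping river cleanup frees 22 k$; slotting in food-bank expansion (28 k$) lifts the total to 122 at 28 k$.
Every other selection either busts 29 k$ or fails to beat 122.

122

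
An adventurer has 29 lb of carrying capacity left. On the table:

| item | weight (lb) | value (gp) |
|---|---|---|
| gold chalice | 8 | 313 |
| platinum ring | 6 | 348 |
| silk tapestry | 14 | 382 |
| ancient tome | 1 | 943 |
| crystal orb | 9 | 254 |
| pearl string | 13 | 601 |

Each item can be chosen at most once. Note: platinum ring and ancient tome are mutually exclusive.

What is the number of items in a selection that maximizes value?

3

Best achievable value is 1926.
For example silk tapestry + ancient tome + pearl string achieves it, using 28 lb.
Every optimal selection uses 3 items.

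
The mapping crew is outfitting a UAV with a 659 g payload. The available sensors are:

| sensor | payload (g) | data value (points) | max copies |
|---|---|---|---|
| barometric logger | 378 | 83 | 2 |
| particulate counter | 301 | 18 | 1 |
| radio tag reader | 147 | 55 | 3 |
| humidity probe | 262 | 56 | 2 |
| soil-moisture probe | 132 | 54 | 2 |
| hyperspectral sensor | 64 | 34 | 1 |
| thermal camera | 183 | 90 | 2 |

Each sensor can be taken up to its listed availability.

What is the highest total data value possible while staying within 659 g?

289

Taking the top-ratio sensors first gives soil-moisture probe + hyperspectral sensor + 2×thermal camera for 268 (562 g).
Replace hyperspectral sensor with radio tag reader: the trade gains 21 net, giving 289 at 645 g.
Nothing else within 659 g beats 289.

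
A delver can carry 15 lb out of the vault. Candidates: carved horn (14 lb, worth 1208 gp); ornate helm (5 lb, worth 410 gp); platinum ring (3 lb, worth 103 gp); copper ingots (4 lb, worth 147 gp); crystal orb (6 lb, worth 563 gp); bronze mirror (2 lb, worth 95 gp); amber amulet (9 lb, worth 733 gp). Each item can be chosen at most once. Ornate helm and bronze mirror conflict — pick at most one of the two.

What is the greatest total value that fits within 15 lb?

1296

Ranking by ratio (value/lb): crystal orb 93.83, carved horn 86.29, ornate helm 82.00.
Best packing: crystal orb + amber amulet — 15 lb, 1296 total.
Next best is carved horn at 1208 (14 lb) — short by 88.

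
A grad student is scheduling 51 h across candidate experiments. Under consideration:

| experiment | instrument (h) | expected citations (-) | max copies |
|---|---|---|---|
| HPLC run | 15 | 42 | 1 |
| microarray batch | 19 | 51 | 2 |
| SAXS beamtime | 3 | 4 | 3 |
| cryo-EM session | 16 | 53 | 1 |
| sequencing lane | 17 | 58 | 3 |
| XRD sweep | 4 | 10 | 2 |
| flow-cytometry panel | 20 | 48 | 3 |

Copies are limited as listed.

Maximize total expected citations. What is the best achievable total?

Density check — sequencing lane 3.41, cryo-EM session 3.31, HPLC run 2.80 are the best per h.
3×sequencing lane uses 51 of the 51 h and totals 174.

174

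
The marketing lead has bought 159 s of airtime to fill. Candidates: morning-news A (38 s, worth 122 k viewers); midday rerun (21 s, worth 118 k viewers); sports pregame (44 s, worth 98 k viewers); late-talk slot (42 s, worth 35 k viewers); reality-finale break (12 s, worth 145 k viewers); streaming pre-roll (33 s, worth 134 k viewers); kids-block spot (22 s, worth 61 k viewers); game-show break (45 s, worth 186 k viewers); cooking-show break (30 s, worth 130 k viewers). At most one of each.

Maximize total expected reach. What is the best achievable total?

Greedy by ratio would take midday rerun + reality-finale break + streaming pre-roll + game-show break + cooking-show break: 141 s used, total 713.
Replace midday rerun with morning-news A: the trade gains 4 net, giving 717 at 158 s.

717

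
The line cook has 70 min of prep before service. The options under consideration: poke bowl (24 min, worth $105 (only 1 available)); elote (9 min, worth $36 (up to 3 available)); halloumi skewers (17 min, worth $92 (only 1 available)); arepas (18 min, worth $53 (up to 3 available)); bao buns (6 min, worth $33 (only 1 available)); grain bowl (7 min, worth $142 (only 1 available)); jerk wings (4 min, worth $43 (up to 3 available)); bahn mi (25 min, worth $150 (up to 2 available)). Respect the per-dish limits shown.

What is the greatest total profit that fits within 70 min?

571

Ranking by ratio (profit/min): grain bowl 20.29, jerk wings 10.75, bahn mi 6.00, bao buns 5.50.
Best packing: grain bowl + 3×jerk wings + 2×bahn mi — 69 min, 571 total.
No other feasible combination exceeds 571.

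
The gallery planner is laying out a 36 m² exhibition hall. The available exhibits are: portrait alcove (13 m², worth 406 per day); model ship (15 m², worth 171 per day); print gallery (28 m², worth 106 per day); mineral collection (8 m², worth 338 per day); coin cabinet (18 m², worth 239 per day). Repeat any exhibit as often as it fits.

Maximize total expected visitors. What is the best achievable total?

1352

4×mineral collection uses 32 of the 36 m² and totals 1352.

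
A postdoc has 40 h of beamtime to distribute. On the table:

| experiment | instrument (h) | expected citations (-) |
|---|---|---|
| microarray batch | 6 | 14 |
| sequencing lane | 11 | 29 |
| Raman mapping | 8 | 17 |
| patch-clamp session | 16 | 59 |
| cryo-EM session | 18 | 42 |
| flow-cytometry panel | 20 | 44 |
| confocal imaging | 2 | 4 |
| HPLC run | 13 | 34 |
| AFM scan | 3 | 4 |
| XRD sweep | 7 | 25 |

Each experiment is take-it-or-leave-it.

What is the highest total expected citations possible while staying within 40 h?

Best packing: microarray batch + sequencing lane + patch-clamp session + XRD sweep — 40 h, 127 total.

127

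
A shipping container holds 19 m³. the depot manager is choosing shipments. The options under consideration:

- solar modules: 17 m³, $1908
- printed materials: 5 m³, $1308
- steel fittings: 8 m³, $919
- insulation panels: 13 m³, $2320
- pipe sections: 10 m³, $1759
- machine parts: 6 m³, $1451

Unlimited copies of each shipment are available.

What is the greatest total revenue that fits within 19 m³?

By revenue per m³: printed materials 261.60, machine parts 241.83, insulation panels 178.46, pipe sections 175.90 lead.
The ratio heuristic lands on 3×printed materials (3924) but leaves 4 m³ idle.
The 15 m³ tied up in 3×printed materials is better spent on 3×machine parts — total rises to 4353 (18 m³).
Every other selection either busts 19 m³ or fails to beat 4353.

4353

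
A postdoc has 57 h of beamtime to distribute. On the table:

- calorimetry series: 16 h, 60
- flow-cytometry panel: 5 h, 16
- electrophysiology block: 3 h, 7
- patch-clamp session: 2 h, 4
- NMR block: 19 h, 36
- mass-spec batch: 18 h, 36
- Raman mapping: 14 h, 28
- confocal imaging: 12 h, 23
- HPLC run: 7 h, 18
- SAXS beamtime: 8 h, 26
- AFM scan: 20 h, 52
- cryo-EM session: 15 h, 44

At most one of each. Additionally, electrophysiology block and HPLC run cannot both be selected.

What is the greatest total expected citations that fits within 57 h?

172

Best packing: calorimetry series + flow-cytometry panel + HPLC run + SAXS beamtime + AFM scan — 56 h, 172 total.
Every other selection either busts 57 h or breaks a pairing rule or fails to beat 172.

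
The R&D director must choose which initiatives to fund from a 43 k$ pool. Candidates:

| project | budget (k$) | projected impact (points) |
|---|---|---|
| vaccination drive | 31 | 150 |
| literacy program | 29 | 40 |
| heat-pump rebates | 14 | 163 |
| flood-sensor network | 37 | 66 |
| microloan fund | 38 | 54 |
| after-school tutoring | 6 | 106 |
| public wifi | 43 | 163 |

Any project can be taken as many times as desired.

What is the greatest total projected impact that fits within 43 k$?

Best packing: 7×after-school tutoring — 42 k$, 742 total.
Nothing else within 43 k$ beats 742.

742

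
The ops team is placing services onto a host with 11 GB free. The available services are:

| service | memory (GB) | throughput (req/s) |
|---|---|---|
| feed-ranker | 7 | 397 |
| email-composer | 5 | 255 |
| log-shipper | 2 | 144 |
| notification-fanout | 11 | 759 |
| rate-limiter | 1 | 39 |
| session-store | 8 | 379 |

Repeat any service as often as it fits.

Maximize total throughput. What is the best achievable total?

759

Best packing: 5×log-shipper + rate-limiter — 11 GB, 759 total.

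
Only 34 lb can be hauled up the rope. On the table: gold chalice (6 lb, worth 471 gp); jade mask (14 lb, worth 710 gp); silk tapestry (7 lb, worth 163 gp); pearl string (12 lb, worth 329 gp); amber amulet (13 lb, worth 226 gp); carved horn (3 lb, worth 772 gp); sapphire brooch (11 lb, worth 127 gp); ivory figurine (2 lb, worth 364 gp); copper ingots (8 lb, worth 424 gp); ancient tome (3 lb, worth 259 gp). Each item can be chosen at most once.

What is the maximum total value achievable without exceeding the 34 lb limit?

Taking the top-ratio items first gives gold chalice + pearl string + carved horn + ivory figurine + copper ingots + ancient tome for 2619 (34 lb).
The 15 lb tied up in pearl string and ancient tome is better spent on jade mask — total rises to 2741 (33 lb).
The spare 1 lb is too small for any remaining item, and no exchange beats 2741.

2741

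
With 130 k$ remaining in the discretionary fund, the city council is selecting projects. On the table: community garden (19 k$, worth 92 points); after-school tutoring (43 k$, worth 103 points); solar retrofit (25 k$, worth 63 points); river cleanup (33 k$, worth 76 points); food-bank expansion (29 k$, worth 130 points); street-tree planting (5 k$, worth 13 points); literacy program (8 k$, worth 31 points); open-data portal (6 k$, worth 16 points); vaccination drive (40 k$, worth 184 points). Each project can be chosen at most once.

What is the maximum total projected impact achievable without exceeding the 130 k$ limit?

Density check — community garden 4.84, vaccination drive 4.60, food-bank expansion 4.48, literacy program 3.88 are the best per k$.
A density-first pass picks community garden + food-bank expansion + street-tree planting + literacy program + open-data portal + vaccination drive — 466 at 107 k$.
Replace street-tree planting with solar retrofit: the trade gains 50 net, giving 516 at 127 k$.

516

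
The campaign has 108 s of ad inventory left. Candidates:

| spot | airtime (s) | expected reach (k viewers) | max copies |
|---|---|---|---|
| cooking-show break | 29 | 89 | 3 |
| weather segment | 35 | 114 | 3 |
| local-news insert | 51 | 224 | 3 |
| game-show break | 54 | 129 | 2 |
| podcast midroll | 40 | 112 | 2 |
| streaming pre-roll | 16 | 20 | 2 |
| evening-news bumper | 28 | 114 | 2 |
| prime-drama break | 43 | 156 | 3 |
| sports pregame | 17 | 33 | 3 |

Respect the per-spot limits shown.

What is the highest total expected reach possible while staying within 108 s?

452

By expected reach per s: local-news insert 4.39, evening-news bumper 4.07, prime-drama break 3.63, weather segment 3.26 lead.
Filling by ratio: 2×local-news insert for 448, with 6 s left unused.
Dropping local-news insert frees 51 s; slotting in 2×evening-news bumper (56 s) lifts the total to 452 at 107 s.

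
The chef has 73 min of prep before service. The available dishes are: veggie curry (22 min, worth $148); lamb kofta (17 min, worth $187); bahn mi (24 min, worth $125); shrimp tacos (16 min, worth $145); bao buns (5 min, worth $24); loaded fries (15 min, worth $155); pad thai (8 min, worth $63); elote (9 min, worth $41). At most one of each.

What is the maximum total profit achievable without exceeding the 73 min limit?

Greedy by ratio would take lamb kofta + shrimp tacos + bao buns + loaded fries + pad thai + elote: 70 min used, total 615.
Replace bao buns and pad thai and elote with veggie curry: the trade gains 20 net, giving 635 at 70 min.

635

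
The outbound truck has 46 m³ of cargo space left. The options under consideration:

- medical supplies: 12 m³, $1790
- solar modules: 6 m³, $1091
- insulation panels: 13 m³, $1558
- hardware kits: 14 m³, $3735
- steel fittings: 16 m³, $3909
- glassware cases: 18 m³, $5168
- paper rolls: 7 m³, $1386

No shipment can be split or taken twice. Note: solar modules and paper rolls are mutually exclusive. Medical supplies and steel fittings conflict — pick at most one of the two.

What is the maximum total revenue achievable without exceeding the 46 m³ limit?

Medical supplies + hardware kits + glassware cases uses 44 of the 46 m³ and totals 10693.

10693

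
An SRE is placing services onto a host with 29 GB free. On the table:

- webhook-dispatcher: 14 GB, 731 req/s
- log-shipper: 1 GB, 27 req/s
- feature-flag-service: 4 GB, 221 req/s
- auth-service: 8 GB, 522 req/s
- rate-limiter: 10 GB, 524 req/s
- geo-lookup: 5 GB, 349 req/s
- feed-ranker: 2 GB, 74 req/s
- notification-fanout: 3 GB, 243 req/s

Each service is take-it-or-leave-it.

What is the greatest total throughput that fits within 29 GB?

1739

The ratio heuristic lands on log-shipper + feature-flag-service + auth-service + geo-lookup + feed-ranker + notification-fanout (1436) but leaves 6 GB idle.
Replace feature-flag-service with rate-limiter: the trade gains 303 net, giving 1739 at 29 GB.
Runner-up webhook-dispatcher + feature-flag-service + auth-service + notification-fanout tops out at 1717.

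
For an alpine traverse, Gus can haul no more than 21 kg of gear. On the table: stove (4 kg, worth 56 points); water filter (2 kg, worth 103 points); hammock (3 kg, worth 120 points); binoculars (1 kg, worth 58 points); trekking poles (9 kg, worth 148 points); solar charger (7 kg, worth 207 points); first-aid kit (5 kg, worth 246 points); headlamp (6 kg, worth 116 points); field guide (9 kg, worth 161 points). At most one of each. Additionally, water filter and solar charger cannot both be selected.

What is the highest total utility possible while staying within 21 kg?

699

Ranking by ratio (utility/kg): binoculars 58.00, water filter 51.50, first-aid kit 49.20.
Taking stove + water filter + hammock + binoculars + first-aid kit + headlamp: 21 kg used, 699 in utility.
Nothing else feasible within 21 kg beats 699.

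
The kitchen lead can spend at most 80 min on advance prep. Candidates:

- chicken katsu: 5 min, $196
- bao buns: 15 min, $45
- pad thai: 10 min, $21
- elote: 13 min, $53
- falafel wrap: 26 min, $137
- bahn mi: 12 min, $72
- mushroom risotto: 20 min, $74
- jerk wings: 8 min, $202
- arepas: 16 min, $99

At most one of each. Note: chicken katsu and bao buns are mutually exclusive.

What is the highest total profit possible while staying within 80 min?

Density check — chicken katsu 39.20, jerk wings 25.25, arepas 6.19 are the best per min.
Best packing: chicken katsu + elote + falafel wrap + bahn mi + jerk wings + arepas — 80 min, 759 total.
An exhaustive check of the 512 subsets confirms 759.

759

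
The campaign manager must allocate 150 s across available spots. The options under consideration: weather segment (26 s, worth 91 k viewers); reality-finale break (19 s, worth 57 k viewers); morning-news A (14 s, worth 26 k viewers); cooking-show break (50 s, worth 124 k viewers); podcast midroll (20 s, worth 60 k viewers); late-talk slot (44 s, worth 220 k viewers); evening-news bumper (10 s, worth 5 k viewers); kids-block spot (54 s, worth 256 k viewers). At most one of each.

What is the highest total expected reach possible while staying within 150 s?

627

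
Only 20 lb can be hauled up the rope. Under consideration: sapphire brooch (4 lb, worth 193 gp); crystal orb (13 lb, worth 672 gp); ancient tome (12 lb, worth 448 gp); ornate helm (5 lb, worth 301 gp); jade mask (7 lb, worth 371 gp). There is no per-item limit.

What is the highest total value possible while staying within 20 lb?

1204

The ratio ordering already packs tightly: 4×ornate helm, 20 lb, 1204.
Every other selection either busts 20 lb or fails to beat 1204.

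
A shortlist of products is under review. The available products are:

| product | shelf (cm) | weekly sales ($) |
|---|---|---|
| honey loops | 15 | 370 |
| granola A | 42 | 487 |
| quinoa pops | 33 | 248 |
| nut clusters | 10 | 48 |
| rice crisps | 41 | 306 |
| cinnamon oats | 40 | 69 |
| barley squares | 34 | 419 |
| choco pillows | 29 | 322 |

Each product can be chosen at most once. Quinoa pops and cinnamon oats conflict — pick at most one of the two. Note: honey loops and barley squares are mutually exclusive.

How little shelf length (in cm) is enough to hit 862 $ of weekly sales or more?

67

Look for the lowest-shelf combination reaching 862.
Taking honey loops + granola A + nut clusters gives 905 (≥ 862) for 67 cm.
No combination under 67 cm hits 862.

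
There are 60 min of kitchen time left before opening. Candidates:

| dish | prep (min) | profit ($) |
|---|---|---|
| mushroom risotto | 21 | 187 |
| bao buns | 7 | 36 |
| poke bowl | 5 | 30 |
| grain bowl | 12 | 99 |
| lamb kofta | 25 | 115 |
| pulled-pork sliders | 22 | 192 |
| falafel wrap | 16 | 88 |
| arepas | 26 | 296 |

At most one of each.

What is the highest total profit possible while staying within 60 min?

587

Taking the top-ratio dishes first gives mushroom risotto + grain bowl + arepas for 582 (59 min).
Dropping mushroom risotto frees 21 min; slotting in pulled-pork sliders (22 min) lifts the total to 587 at 60 min.
Every other selection either busts 60 min or fails to beat 587.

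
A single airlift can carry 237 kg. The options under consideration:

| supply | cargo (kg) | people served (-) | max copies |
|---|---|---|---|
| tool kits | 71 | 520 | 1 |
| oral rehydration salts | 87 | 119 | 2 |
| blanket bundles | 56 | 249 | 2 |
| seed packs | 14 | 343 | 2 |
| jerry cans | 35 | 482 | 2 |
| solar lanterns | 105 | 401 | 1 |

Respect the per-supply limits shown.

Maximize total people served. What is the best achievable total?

Tool kits + blanket bundles + 2×seed packs + 2×jerry cans uses 225 of the 237 kg and totals 2419.
Nothing else within 237 kg beats 2419.

2419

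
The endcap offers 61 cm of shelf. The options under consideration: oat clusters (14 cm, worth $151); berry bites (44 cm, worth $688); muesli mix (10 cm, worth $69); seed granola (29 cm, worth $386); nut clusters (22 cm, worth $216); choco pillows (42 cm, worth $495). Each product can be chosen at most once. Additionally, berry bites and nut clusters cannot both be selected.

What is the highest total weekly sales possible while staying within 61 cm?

839

Ranking by ratio (weekly sales/cm): berry bites 15.64, seed granola 13.31, choco pillows 11.79.
Oat clusters + berry bites uses 58 of the 61 cm and totals 839.
The closest alternative, berry bites + muesli mix, reaches only 757.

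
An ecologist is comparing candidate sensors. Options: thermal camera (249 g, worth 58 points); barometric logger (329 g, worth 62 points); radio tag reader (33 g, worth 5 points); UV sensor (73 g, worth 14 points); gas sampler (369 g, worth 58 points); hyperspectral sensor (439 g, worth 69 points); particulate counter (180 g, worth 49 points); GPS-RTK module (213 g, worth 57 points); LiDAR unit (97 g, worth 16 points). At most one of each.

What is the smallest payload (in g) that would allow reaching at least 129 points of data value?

535

Look for the lowest-payload combination reaching 129.
thermal camera + UV sensor + GPS-RTK module reaches 129 using 535 g.
Below 535 g the best achievable stays under 129.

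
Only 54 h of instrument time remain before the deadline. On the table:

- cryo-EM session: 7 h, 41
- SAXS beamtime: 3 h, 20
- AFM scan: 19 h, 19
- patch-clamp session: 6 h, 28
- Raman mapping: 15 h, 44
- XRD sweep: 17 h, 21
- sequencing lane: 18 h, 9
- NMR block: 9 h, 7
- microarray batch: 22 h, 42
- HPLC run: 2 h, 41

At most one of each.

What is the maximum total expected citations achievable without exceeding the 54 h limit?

196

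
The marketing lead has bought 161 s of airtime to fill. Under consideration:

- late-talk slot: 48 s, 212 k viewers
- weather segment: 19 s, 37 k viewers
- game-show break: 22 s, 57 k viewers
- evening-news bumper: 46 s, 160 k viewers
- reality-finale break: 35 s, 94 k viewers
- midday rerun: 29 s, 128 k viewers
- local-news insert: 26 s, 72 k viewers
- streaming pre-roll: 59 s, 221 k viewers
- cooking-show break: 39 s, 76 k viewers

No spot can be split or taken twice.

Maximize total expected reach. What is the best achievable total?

618

Ranking by ratio (expected reach/s): late-talk slot 4.42, midday rerun 4.41, streaming pre-roll 3.75, evening-news bumper 3.48.
Late-talk slot + game-show break + midday rerun + streaming pre-roll uses 158 of the 161 s and totals 618.
The closest alternative, late-talk slot + weather segment + midday rerun + streaming pre-roll, reaches only 598.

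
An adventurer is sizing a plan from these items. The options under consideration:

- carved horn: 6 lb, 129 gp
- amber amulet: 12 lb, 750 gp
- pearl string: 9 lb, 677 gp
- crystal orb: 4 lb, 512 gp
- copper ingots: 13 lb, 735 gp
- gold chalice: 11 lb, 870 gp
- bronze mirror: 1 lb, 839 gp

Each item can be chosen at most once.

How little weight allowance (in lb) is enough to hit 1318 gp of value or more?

5

Need the lightest bundle worth ≥ 1318.
Taking crystal orb + bronze mirror gives 1351 (≥ 1318) for 5 lb.
No combination under 5 lb hits 1318.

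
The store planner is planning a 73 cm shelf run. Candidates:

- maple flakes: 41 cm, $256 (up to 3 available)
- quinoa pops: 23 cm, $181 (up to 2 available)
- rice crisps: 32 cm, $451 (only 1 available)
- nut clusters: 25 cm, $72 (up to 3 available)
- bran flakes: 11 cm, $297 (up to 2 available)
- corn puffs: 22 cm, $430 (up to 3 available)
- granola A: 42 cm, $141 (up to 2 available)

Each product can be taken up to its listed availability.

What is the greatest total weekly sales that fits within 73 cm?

1454

2×bran flakes + 2×corn puffs uses 66 of the 73 cm and totals 1454.
The spare 7 cm is too small for any remaining product, and no exchange beats 1454.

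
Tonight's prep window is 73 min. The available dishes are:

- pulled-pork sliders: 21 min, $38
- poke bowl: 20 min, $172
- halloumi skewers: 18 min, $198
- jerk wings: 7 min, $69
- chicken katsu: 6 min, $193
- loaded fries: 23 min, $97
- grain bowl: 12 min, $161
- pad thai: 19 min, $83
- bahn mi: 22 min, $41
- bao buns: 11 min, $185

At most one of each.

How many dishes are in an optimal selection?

5

Best achievable profit is 909.
One optimal bundle: poke bowl + halloumi skewers + chicken katsu + grain bowl + bao buns (67 min).
All optima have 5 dishes.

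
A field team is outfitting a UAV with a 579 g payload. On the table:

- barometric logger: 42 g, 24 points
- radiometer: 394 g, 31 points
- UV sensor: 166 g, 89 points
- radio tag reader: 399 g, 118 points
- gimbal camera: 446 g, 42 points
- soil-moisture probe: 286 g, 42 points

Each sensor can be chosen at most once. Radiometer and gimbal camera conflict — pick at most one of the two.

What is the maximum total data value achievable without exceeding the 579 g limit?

Density check — barometric logger 0.57, UV sensor 0.54, radio tag reader 0.30 are the best per g.
The ratio heuristic lands on barometric logger + UV sensor + soil-moisture probe (155) but leaves 85 g idle.
Replace barometric logger and soil-moisture probe with radio tag reader: the trade gains 52 net, giving 207 at 565 g.
Next best is barometric logger + UV sensor + soil-moisture probe at 155 (494 g) — short by 52.

207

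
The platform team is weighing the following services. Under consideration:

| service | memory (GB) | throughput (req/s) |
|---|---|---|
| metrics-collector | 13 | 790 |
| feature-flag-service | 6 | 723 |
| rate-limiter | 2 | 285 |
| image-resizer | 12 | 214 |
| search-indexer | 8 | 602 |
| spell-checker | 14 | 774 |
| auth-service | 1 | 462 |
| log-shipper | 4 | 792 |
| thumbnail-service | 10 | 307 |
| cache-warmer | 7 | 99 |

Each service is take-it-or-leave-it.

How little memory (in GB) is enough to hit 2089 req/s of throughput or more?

13

Minimise GB subject to total throughput ≥ 2089.
feature-flag-service + rate-limiter + auth-service + log-shipper: 2262 throughput at 13 GB.
Any bundle with less than 13 GB falls short of 2089.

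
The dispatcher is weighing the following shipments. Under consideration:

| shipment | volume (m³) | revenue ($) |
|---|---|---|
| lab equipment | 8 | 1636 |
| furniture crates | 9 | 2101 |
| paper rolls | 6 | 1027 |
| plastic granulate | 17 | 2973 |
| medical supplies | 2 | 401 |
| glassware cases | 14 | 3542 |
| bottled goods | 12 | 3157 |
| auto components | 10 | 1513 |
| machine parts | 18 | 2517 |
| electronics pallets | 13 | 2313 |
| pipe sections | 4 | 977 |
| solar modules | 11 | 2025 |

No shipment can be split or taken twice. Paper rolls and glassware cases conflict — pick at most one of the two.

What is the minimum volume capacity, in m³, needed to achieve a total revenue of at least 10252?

Need the lightest bundle worth ≥ 10252.
Taking lab equipment + furniture crates + glassware cases + bottled goods gives 10436 (≥ 10252) for 43 m³.
Any bundle with less than 43 m³ falls short of 10252.

43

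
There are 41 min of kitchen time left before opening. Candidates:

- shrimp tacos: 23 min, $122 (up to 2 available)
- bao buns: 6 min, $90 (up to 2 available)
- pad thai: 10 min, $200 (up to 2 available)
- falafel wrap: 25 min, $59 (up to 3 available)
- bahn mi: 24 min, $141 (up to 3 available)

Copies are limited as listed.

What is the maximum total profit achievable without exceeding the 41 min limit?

580

By profit per min: pad thai 20.00, bao buns 15.00, bahn mi 5.88 lead.
2×bao buns + 2×pad thai uses 32 of the 41 min and totals 580.
The spare 9 min is too small for any remaining dish, and no exchange beats 580.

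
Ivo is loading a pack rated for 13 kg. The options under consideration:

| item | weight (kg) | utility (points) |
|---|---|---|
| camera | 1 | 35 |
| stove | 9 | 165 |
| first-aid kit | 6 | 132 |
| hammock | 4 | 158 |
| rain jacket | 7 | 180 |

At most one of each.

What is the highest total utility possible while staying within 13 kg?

373

Density check — hammock 39.50, camera 35.00, rain jacket 25.71, first-aid kit 22.00 are the best per kg.
Best packing: camera + hammock + rain jacket — 12 kg, 373 total.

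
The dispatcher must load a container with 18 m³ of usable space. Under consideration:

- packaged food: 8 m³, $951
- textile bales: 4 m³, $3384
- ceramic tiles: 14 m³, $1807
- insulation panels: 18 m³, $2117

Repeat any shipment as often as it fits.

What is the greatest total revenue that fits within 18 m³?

13536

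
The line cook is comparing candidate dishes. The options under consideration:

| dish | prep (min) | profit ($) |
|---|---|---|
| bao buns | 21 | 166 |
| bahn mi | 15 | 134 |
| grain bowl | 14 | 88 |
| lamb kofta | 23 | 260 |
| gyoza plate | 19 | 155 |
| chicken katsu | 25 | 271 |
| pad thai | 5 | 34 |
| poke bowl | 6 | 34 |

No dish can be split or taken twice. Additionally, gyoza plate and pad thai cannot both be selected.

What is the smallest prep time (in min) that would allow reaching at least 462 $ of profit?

48

Minimise min subject to total profit ≥ 462.
lamb kofta + chicken katsu: 531 profit at 48 min.
Below 48 min the best achievable stays under 462.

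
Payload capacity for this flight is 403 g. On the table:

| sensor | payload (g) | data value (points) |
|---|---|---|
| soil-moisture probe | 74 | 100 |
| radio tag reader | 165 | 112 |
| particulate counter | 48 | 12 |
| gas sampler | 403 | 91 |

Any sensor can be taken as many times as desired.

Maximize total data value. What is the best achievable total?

By data value per g: soil-moisture probe 1.35, radio tag reader 0.68, particulate counter 0.25 lead.
The ratio ordering already packs tightly: 5×soil-moisture probe, 370 g, 500.
The spare 33 g is too small for any remaining sensor, and no exchange beats 500.

500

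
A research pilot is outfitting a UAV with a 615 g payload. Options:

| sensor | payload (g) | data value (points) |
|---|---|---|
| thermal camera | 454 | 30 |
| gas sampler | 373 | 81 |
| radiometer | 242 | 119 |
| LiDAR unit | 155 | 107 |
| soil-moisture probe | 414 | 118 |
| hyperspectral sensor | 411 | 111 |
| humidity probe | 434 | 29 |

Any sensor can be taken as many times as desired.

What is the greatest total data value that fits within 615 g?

333

Filling by ratio: 3×LiDAR unit for 321, with 150 g left unused.
Replace LiDAR unit with radiometer: the trade gains 12 net, giving 333 at 552 g.
The spare 63 g is too small for any remaining sensor, and no exchange beats 333.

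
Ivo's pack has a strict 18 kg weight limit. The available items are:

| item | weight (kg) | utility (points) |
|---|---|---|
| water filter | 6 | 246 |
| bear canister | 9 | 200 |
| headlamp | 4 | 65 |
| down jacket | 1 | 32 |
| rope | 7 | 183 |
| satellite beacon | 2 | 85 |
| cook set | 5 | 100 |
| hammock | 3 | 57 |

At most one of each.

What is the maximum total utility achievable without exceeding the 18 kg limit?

571

Filling by ratio: water filter + down jacket + rope + satellite beacon for 546, with 2 kg left unused.
Replace down jacket with hammock: the trade gains 25 net, giving 571 at 18 kg.
Next best is water filter + bear canister + down jacket + satellite beacon at 563 (18 kg) — short by 8.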